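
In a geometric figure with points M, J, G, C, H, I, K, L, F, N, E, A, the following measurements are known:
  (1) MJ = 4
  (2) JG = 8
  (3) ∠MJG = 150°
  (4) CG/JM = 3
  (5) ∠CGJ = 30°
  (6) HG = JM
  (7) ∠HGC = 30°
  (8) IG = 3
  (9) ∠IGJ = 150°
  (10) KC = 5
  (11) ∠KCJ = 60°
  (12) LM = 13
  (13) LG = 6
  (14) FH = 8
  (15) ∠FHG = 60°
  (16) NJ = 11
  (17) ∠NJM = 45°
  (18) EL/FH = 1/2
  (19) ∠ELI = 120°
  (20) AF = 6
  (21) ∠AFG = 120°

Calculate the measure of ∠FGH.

From the given relations: HG = JM = 4.
Step 1: By the law of cosines on triangle GHF: GF² = 4² + 8² − 2·4·8·cos(60°) = 48, so GF = 4·√3.
Step 2: By the inverse law of cosines on triangle FGH: cos(∠FGH) = ((4·√3)² + 4² − 8²) / (2·4·√3·4) = 0/55.43 = 0, so ∠FGH = 90°.

Therefore, the measure of angle ∠FGH = 90°.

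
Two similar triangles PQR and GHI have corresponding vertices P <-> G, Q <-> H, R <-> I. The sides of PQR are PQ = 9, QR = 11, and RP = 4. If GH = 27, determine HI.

Since the triangles are similar, the ratio of corresponding sides is constant.
Scale factor k = GH / PQ = 27 / 9 = 3
HI = k * QR = 3 * 11 = 33

33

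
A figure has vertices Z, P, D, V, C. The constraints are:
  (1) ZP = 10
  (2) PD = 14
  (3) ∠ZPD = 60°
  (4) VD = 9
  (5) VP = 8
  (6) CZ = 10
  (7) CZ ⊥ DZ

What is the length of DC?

Step 1: By the law of cosines on triangle ZPD: ZD² = 10² + 14² − 2·10·14·cos(60°) = 156, so ZD = 2·√39.
Step 2: By the law of cosines on triangle DZC: DC² = (2·√39)² + 10² − 2·2·√39·10·cos(90°) = 256, so DC = 16.

Therefore, the length of DC = 16.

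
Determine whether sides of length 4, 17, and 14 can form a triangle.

Yes.
The triangle inequality requires that the sum of any two sides exceeds the third.
Here 4 + 14 = 18 > 17, so the condition is met.

Yes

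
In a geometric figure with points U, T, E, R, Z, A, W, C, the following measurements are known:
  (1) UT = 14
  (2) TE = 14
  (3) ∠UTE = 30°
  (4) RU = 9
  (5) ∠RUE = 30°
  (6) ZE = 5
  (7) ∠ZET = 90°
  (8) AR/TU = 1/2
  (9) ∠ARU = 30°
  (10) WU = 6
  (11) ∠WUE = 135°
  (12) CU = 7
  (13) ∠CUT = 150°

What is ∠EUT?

Step 1: By the law of cosines on triangle UTE: UE² = 14² + 14² − 2·14·14·cos(30°) = 52.52, so UE ≈ 7.25.
Step 2: By the inverse law of cosines on triangle EUT: cos(∠EUT) = (7.25² + 14² − 14²) / (2·7.25·14) = 52.52/202.91 = 0.2588, so ∠EUT = 75°.

Therefore, the measure of angle ∠EUT = 75°.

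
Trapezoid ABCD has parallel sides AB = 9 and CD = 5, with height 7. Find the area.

Area = (9 + 5) * 7 / 2 = 98 / 2 = 49

49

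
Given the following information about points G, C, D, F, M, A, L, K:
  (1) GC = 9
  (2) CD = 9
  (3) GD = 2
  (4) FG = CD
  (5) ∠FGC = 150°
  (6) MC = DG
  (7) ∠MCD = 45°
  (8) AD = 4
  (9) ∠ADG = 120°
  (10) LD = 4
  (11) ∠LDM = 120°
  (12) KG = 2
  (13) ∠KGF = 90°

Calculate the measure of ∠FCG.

From the given relations: FG = CD = 9.
Step 1: By the law of cosines on triangle CGF: CF² = 9² + 9² − 2·9·9·cos(150°) = 302.3, so CF ≈ 17.39.
Step 2: By the inverse law of cosines on triangle FCG: cos(∠FCG) = (17.39² + 9² − 9²) / (2·17.39·9) = 302.3/312.96 = 0.9659, so ∠FCG = 15°.

Therefore, the measure of angle ∠FCG = 15°.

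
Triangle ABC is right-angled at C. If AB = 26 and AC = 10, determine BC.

By the Pythagorean theorem: BC^2 = AB^2 - AC^2
BC^2 = 26^2 - 10^2 = 676 - 100 = 576
BC = sqrt(576) = 24

24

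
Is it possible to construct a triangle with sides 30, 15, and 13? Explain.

The longest side is 30. The other two sides sum to 13 + 15 = 28.
Since 28 ≤ 30, the two shorter sides cannot reach around to close the triangle.

No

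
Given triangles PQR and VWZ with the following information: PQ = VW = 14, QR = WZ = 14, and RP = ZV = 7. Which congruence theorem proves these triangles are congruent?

The given information provides:
PQ = VW = 14, QR = WZ = 14, and RP = ZV = 7
This matches the SSS congruence theorem.
All three pairs of corresponding sides are equal (Side-Side-Side).

SSS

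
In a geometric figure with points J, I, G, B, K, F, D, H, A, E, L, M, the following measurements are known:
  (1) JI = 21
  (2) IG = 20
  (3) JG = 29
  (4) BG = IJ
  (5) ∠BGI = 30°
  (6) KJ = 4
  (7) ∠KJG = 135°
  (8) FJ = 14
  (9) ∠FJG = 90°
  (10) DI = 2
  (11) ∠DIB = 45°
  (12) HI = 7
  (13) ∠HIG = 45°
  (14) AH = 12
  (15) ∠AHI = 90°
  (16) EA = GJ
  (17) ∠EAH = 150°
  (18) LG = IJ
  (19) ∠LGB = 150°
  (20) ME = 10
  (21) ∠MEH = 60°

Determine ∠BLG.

From the given relations: LG = IJ = 21; BG = IJ = 21.
Step 1: By the law of cosines on triangle LGB: LB² = 21² + 21² − 2·21·21·cos(150°) = 1645.83, so LB ≈ 40.57.
Step 2: By the inverse law of cosines on triangle BLG: cos(∠BLG) = (40.57² + 21² − 21²) / (2·40.57·21) = 1645.83/1703.89 = 0.9659, so ∠BLG = 15°.

Therefore, the measure of angle ∠BLG = 15°.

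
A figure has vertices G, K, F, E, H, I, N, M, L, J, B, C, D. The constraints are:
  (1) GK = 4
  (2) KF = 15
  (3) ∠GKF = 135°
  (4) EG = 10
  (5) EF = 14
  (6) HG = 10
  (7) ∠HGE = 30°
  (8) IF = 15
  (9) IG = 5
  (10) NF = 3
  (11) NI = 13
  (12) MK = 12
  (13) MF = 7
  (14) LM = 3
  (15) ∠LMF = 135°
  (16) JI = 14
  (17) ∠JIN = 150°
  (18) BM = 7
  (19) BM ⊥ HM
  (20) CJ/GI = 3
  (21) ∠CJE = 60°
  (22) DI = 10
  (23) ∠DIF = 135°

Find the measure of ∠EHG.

Step 1: By the law of cosines on triangle HGE: HE² = 10² + 10² − 2·10·10·cos(30°) = 26.79, so HE ≈ 5.18.
Step 2: By the inverse law of cosines on triangle EHG: cos(∠EHG) = (5.18² + 10² − 10²) / (2·5.18·10) = 26.79/103.53 = 0.2588, so ∠EHG = 75°.

Therefore, the measure of angle ∠EHG = 75°.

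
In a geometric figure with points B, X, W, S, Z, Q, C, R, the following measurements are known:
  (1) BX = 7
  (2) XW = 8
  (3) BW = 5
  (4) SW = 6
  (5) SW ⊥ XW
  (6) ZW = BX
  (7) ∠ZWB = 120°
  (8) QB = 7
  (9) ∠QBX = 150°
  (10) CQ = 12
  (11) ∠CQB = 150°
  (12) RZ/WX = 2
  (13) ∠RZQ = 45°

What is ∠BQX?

Step 1: By the law of cosines on triangle QBX: QX² = 7² + 7² − 2·7·7·cos(150°) = 182.87, so QX ≈ 13.52.
Step 2: By the inverse law of cosines on triangle BQX: cos(∠BQX) = (7² + 13.52² − 7²) / (2·7·13.52) = 182.87/189.32 = 0.9659, so ∠BQX = 15°.

Therefore, the measure of angle ∠BQX = 15°.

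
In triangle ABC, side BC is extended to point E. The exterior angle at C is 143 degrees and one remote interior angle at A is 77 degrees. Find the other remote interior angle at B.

By the exterior angle theorem: exterior angle = sum of remote interior angles.
143 = 77 + angle B
angle B = 143 - 77 = 66 degrees

66 degrees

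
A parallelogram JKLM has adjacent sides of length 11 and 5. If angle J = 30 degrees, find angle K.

In a parallelogram, consecutive angles are supplementary (sum to 180°).
angle K = 180 - angle J
angle K = 180 - 30
angle K = 150 degrees

150 degrees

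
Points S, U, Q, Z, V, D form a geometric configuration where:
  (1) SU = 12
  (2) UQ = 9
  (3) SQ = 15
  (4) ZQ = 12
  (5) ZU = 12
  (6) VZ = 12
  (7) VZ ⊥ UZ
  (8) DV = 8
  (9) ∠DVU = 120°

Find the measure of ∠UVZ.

Step 1: By the law of cosines on triangle VZU: VU² = 12² + 12² − 2·12·12·cos(90°) = 288, so VU = 12·√2.
Step 2: By the inverse law of cosines on triangle UVZ: cos(∠UVZ) = ((12·√2)² + 12² − 12²) / (2·12·√2·12) = 288/407.29 = 0.7071, so ∠UVZ = 45°.

Therefore, the measure of angle ∠UVZ = 45°.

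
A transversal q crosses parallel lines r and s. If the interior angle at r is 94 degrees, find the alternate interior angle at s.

Alternate interior angles are equal: 94 degrees.

94 degrees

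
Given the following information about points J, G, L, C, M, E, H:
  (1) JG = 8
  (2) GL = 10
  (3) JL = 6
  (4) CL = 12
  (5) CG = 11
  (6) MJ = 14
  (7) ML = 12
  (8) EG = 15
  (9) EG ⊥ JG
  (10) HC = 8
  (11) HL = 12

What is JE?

Step 1: By the law of cosines on triangle JGE: JE² = 8² + 15² − 2·8·15·cos(90°) = 289, so JE = 17.

Therefore, the length of JE = 17.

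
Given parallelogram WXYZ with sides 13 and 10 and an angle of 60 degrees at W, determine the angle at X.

In a parallelogram, consecutive angles are supplementary (sum to 180°).
angle X = 180 - angle W
angle X = 180 - 60
angle X = 120 degrees

120 degrees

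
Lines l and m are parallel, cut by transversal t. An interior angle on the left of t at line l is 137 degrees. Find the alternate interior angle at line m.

Alternate interior angles are equal: 137 degrees.

137 degrees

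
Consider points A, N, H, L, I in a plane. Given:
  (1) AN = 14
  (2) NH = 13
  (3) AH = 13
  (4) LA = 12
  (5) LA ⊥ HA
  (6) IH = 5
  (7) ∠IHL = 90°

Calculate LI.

Step 1: By the law of cosines on triangle LAH: LH² = 12² + 13² − 2·12·13·cos(90°) = 313, so LH ≈ 17.69.
Step 2: By the law of cosines on triangle LHI: LI² = 17.69² + 5² − 2·17.69·5·cos(90°) = 338, so LI = 13·√2.

Therefore, the length of LI = 13·√2.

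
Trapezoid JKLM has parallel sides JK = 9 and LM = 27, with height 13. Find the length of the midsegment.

The midsegment of a trapezoid = (base1 + base2) / 2
midsegment = (9 + 27) / 2
midsegment = 36 / 2
midsegment = 18

18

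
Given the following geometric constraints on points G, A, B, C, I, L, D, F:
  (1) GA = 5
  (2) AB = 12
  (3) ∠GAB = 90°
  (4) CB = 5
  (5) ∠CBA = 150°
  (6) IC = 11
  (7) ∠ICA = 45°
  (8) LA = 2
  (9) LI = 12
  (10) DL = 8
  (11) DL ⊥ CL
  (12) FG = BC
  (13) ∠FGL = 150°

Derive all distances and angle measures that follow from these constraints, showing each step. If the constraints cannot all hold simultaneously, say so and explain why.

The constraints are consistent.

From the given relations:
  FG = BC = 5

Step 1: From GA = 5, AB = 12, and ∠GAB = 90°, by the law of cosines:
  GB² = GA² + AB² - 2·GA·AB·cos(90°) = 25 + 144 - 0 = 169
  GB = 13

Step 2: From AB = 12, BC = 5, and ∠ABC = 150°, by the law of cosines:
  AC² = AB² + BC² - 2·AB·BC·cos(150°) = 144 + 25 + 103.9 = 272.9
  AC ≈ 16.52

Step 3: From AC = 16.52, CI = 11, and ∠ACI = 45°, by the law of cosines:
  AI² = AC² + CI² - 2·AC·CI·cos(45°) = 272.9 + 121 - 257 = 136.9
  AI ≈ 11.7

Step 4: From GA = 5, GB = 13, AB = 12, by the inverse law of cosines:
  cos(∠AGB) = (GA² + GB² - AB²) / (2·GA·GB)
  ∠AGB = 67.38°

Step 5: From AB = 12, AC = 16.52, BC = 5, by the inverse law of cosines:
  cos(∠BAC) = (AB² + AC² - BC²) / (2·AB·AC)
  ∠BAC = 8.7°

Step 6: From BA = 12, BG = 13, AG = 5, by the inverse law of cosines:
  cos(∠ABG) = (BA² + BG² - AG²) / (2·BA·BG)
  ∠ABG = 22.62°

Step 7: From CA = 16.52, CB = 5, AB = 12, by the inverse law of cosines:
  cos(∠ACB) = (CA² + CB² - AB²) / (2·CA·CB)
  ∠ACB = 21.3°

Step 8: From AC = 16.52, AI = 11.7, CI = 11, by the inverse law of cosines:
  cos(∠CAI) = (AC² + AI² - CI²) / (2·AC·AI)
  ∠CAI = 41.66°

Step 9: From AI = 11.7, AL = 2, IL = 12, by the inverse law of cosines:
  cos(∠IAL) = (AI² + AL² - IL²) / (2·AI·AL)
  ∠IAL = 93.77°

Step 10: From IA = 11.7, IC = 11, AC = 16.52, by the inverse law of cosines:
  cos(∠AIC) = (IA² + IC² - AC²) / (2·IA·IC)
  ∠AIC = 93.34°

Step 11: From IA = 11.7, IL = 12, AL = 2, by the inverse law of cosines:
  cos(∠AIL) = (IA² + IL² - AL²) / (2·IA·IL)
  ∠AIL = 9.57°

Step 12: From LA = 2, LI = 12, AI = 11.7, by the inverse law of cosines:
  cos(∠ALI) = (LA² + LI² - AI²) / (2·LA·LI)
  ∠ALI = 76.66°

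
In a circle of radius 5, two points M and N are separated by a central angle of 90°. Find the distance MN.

Chord = 2(5) sin(45°) = 5*sqrt(2)

5*sqrt(2)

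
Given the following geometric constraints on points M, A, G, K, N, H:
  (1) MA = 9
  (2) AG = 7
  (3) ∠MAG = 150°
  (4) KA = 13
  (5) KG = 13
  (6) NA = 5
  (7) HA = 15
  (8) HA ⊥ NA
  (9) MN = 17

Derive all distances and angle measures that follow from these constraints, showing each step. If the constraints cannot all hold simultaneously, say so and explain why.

These constraints are not satisfiable: by the triangle inequality in triangle AMN, (1) MA = 9 and (6) NA = 5 force MN ≤ 9 + 5 = 14, but (9) says MN = 17. No planar figure meets all of them, so nothing further can be derived.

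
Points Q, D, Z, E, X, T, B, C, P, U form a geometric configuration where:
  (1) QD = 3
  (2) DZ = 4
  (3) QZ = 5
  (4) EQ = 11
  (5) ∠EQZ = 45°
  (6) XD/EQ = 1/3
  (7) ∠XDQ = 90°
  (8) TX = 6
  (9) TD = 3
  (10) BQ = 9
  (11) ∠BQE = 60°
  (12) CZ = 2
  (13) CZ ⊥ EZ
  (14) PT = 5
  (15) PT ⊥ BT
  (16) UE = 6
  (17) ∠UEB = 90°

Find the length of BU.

Step 1: By the law of cosines on triangle BQE: BE² = 9² + 11² − 2·9·11·cos(60°) = 103, so BE = √103.
Step 2: By the law of cosines on triangle BEU: BU² = √103² + 6² − 2·√103·6·cos(90°) = 139, so BU = √139.

Therefore, the length of BU = √139.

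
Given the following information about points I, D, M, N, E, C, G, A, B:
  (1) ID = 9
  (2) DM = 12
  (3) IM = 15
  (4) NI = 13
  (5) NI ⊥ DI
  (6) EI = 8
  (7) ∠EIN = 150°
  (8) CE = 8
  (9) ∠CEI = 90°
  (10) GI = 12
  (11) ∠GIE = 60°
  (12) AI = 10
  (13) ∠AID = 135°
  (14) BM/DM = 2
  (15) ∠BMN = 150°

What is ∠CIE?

Step 1: By the law of cosines on triangle IEC: IC² = 8² + 8² − 2·8·8·cos(90°) = 128, so IC = 8·√2.
Step 2: By the inverse law of cosines on triangle CIE: cos(∠CIE) = ((8·√2)² + 8² − 8²) / (2·8·√2·8) = 128/181.02 = 0.7071, so ∠CIE = 45°.

Therefore, the measure of angle ∠CIE = 45°.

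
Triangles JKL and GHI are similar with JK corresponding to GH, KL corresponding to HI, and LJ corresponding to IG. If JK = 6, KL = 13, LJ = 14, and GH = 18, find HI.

Similar triangles have proportional sides. Setting up the proportion:
GH / JK = HI / KL
18 / 6 = HI / 13
HI = 13 * 18 / 6 = 39.

39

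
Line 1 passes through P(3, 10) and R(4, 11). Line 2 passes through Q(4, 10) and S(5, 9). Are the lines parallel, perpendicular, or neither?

Slope of line 1: m1 = (11 - 10)/(4 - 3) = 1/1 = 1
Slope of line 2: m2 = (9 - 10)/(5 - 4) = -1/1 = -1
m1 * m2 = (1) * (-1) = -1 = -1, so the lines are perpendicular.

Perpendicular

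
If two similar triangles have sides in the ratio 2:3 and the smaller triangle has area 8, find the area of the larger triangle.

Area ratio = (2/3)^2 = 4/9. Area of the larger triangle = 8 * 9/4 = 18.

18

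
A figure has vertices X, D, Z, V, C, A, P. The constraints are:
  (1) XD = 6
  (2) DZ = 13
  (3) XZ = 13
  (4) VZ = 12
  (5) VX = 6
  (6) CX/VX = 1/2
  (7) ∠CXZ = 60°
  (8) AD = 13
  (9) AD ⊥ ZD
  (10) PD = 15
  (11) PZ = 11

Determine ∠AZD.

Step 1: By the law of cosines on triangle ZDA: ZA² = 13² + 13² − 2·13·13·cos(90°) = 338, so ZA = 13·√2.
Step 2: By the inverse law of cosines on triangle AZD: cos(∠AZD) = ((13·√2)² + 13² − 13²) / (2·13·√2·13) = 338/478 = 0.7071, so ∠AZD = 45°.

Therefore, the measure of angle ∠AZD = 45°.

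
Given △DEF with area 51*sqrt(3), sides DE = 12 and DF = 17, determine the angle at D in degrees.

From the SAS area formula Area = (1/2)ab sin(C), rearranging gives sin(C) = 2*Area/(ab).
sin(C) = 2 * 51*sqrt(3) / (204) = sqrt(3)/2.
Therefore C = arcsin(sqrt(3)/2) = 60°.
Since sin(180° - C) = sin(C), the obtuse angle 120° gives the same area, so C = 60° or C = 120°.

60° or 120°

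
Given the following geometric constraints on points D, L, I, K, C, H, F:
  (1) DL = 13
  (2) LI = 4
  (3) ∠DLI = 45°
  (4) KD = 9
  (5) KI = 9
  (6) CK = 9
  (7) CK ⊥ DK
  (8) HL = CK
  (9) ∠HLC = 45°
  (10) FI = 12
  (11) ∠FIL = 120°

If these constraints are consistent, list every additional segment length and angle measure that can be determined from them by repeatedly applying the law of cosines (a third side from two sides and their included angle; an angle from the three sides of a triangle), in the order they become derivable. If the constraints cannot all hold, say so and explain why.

The constraints are consistent. Derivable facts, in order:
After 1 step:
- DC = 9·√2
- DI ≈ 10.56
- LF = 4·√13
After 2 steps:
- ∠CDK = 45°
- ∠DCK = 45°
- ∠DIK = 54.09°
- ∠DIL = 119.46°
- ∠DKI = 71.82°
- ∠FLI = 46.1°
- ∠IDK = 54.09°
- ∠IDL = 15.54°
- ∠IFL = 13.9°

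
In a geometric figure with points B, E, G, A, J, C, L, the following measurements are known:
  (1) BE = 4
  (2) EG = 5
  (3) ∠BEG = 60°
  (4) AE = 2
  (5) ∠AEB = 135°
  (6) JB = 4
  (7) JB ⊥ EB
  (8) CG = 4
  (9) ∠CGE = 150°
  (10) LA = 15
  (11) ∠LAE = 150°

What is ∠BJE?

Step 1: By the law of cosines on triangle JBE: JE² = 4² + 4² − 2·4·4·cos(90°) = 32, so JE = 4·√2.
Step 2: By the inverse law of cosines on triangle BJE: cos(∠BJE) = (4² + (4·√2)² − 4²) / (2·4·4·√2) = 32/45.25 = 0.7071, so ∠BJE = 45°.

Therefore, the measure of angle ∠BJE = 45°.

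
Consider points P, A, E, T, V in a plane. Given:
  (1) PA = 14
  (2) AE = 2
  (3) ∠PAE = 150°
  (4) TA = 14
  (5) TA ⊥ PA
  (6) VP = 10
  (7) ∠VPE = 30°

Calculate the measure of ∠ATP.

Step 1: By the law of cosines on triangle TAP: TP² = 14² + 14² − 2·14·14·cos(90°) = 392, so TP = 14·√2.
Step 2: By the inverse law of cosines on triangle ATP: cos(∠ATP) = (14² + (14·√2)² − 14²) / (2·14·14·√2) = 392/554.37 = 0.7071, so ∠ATP = 45°.

Therefore, the measure of angle ∠ATP = 45°.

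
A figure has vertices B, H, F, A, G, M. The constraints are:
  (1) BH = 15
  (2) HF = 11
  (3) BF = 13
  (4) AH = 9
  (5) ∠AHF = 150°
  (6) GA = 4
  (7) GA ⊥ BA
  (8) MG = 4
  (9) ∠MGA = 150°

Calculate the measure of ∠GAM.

Step 1: By the law of cosines on triangle AGM: AM² = 4² + 4² − 2·4·4·cos(150°) = 59.71, so AM ≈ 7.73.
Step 2: By the inverse law of cosines on triangle GAM: cos(∠GAM) = (4² + 7.73² − 4²) / (2·4·7.73) = 59.71/61.82 = 0.9659, so ∠GAM = 15°.

Therefore, the measure of angle ∠GAM = 15°.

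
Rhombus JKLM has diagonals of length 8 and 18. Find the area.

Area = (8 * 18) / 2 = 144 / 2 = 72

72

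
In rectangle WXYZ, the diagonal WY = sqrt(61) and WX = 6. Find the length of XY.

Using the Pythagorean theorem: d^2 = a^2 + b^2
b^2 = d^2 - a^2
b^2 = 61 - 36
b^2 = 25
b = sqrt(25) = 5

5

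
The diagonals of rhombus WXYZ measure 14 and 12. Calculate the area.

Area of a rhombus = (d1 * d2) / 2
Area = (14 * 12) / 2
Area = 168 / 2
Area = 84

84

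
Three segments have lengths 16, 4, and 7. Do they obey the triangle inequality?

No.
The triangle inequality is violated: 4 + 7 = 11 ≤ 16.
These lengths cannot form a triangle.

No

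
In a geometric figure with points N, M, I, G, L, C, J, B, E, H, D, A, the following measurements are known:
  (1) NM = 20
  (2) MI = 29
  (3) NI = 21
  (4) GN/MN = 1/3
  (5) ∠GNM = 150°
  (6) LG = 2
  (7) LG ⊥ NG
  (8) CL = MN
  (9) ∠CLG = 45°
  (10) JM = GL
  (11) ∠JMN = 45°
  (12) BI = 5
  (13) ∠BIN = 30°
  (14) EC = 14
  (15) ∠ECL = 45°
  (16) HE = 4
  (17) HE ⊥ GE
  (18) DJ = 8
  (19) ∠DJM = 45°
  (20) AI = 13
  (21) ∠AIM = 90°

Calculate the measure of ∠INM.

Step 1: By the inverse law of cosines on triangle INM: cos(∠INM) = (21² + 20² − 29²) / (2·21·20) = 0/840 = 0, so ∠INM = 90°.

Therefore, the measure of angle ∠INM = 90°.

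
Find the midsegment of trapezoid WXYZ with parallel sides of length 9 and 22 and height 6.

The midsegment (median) of a trapezoid connects the midpoints of the non-parallel sides.
Its length is the average of the two bases: (9 + 22) / 2 = 31/2.

31/2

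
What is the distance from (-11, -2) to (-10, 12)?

The horizontal distance is |-10 - -11| = 1 and the vertical distance is |12 - -2| = 14.
By the Pythagorean theorem, d = sqrt(1^2 + 14^2) = sqrt(197).

sqrt(197)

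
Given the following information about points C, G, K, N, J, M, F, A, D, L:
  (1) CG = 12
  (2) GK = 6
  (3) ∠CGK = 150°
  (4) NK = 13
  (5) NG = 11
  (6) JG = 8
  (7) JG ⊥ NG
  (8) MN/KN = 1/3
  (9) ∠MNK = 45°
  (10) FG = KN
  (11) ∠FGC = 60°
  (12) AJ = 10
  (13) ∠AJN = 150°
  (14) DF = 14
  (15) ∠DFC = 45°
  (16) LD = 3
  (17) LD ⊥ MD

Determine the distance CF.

From the given relations: FG = KN = 13.
Step 1: By the law of cosines on triangle CGF: CF² = 12² + 13² − 2·12·13·cos(60°) = 157, so CF = √157.

Therefore, the length of CF = √157.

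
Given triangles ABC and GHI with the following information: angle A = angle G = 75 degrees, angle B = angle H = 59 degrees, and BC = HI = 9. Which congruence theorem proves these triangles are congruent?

Consider the given information: angle A = angle G = 75 degrees, angle B = angle H = 59 degrees, and BC = HI = 9
This is not ASA or HL: ASA requires two angles and the side between them. HL only applies to right triangles with matching hypotenuse and leg.
The correct criterion is AAS. Two pairs of corresponding angles and a non-included side are equal (Angle-Angle-Side).

AAS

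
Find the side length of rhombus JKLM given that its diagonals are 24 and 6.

The diagonals of a rhombus bisect each other at right angles.
Half-diagonals: 24/2 = 12 and 6/2 = 3
side = sqrt(12^2 + 3^2)
side = sqrt(144 + 9)
side = sqrt(153) = 3*sqrt(17)

3*sqrt(17)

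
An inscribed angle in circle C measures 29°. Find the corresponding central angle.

The inscribed angle theorem states that a central angle is always twice any inscribed angle that subtends the same arc.
Since the inscribed angle is 29°, the central angle = 2 × 29° = 58°.

58°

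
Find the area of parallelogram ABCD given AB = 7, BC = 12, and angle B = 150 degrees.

The area of a parallelogram equals the product of two adjacent sides times the sine of the included angle.
This is because the height equals 12 * sin(150°) = 6.
Area = 7 * 6 = 42

42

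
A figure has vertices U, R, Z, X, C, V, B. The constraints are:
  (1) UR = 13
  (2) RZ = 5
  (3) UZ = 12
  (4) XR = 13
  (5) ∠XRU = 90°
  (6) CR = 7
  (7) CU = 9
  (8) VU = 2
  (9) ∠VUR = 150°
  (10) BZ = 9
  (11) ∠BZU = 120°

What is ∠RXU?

Step 1: By the law of cosines on triangle XRU: XU² = 13² + 13² − 2·13·13·cos(90°) = 338, so XU = 13·√2.
Step 2: By the inverse law of cosines on triangle RXU: cos(∠RXU) = (13² + (13·√2)² − 13²) / (2·13·13·√2) = 338/478 = 0.7071, so ∠RXU = 45°.

Therefore, the measure of angle ∠RXU = 45°.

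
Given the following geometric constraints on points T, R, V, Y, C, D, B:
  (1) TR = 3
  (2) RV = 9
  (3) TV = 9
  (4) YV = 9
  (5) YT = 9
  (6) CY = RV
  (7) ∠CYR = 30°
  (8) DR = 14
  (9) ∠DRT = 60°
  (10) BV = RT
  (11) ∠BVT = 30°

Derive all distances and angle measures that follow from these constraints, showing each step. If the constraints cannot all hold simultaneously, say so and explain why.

The constraints are consistent.

From the given relations:
  CY = RV = 9
  BV = RT = 3

Step 1: From TR = 3, RD = 14, and ∠TRD = 60°, by the law of cosines:
  TD² = TR² + RD² - 2·TR·RD·cos(60°) = 9 + 196 - 42 = 163
  TD = √163

Step 2: From TV = 9, VB = 3, and ∠TVB = 30°, by the law of cosines:
  TB² = TV² + VB² - 2·TV·VB·cos(30°) = 81 + 9 - 46.77 = 43.23
  TB ≈ 6.58

Step 3: From TR = 3, TV = 9, RV = 9, by the inverse law of cosines:
  cos(∠RTV) = (TR² + TV² - RV²) / (2·TR·TV)
  ∠RTV = 80.41°

Step 4: From TV = 9, TY = 9, VY = 9, by the inverse law of cosines:
  cos(∠VTY) = (TV² + TY² - VY²) / (2·TV·TY)
  ∠VTY = 60°

Step 5: From RT = 3, RV = 9, TV = 9, by the inverse law of cosines:
  cos(∠TRV) = (RT² + RV² - TV²) / (2·RT·RV)
  ∠TRV = 80.41°

Step 6: From VR = 9, VT = 9, RT = 3, by the inverse law of cosines:
  cos(∠RVT) = (VR² + VT² - RT²) / (2·VR·VT)
  ∠RVT = 19.19°

Step 7: From VT = 9, VY = 9, TY = 9, by the inverse law of cosines:
  cos(∠TVY) = (VT² + VY² - TY²) / (2·VT·VY)
  ∠TVY = 60°

Step 8: From YT = 9, YV = 9, TV = 9, by the inverse law of cosines:
  cos(∠TYV) = (YT² + YV² - TV²) / (2·YT·YV)
  ∠TYV = 60°

Step 9: From TB = 6.58, TV = 9, BV = 3, by the inverse law of cosines:
  cos(∠BTV) = (TB² + TV² - BV²) / (2·TB·TV)
  ∠BTV = 13.19°

Step 10: From TD = √163, TR = 3, DR = 14, by the inverse law of cosines:
  cos(∠DTR) = (TD² + TR² - DR²) / (2·TD·TR)
  ∠DTR = 108.26°

Step 11: From DR = 14, DT = √163, RT = 3, by the inverse law of cosines:
  cos(∠RDT) = (DR² + DT² - RT²) / (2·DR·DT)
  ∠RDT = 11.74°

Step 12: From BT = 6.58, BV = 3, TV = 9, by the inverse law of cosines:
  cos(∠TBV) = (BT² + BV² - TV²) / (2·BT·BV)
  ∠TBV = 136.81°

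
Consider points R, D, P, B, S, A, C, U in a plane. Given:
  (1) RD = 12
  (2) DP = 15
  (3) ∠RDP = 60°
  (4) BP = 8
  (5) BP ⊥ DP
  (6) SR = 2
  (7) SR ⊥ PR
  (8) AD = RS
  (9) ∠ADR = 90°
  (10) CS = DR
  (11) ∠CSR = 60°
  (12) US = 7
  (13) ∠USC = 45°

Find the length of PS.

Step 1: By the law of cosines on triangle PDR: PR² = 15² + 12² − 2·15·12·cos(60°) = 189, so PR = 3·√21.
Step 2: By the law of cosines on triangle PRS: PS² = (3·√21)² + 2² − 2·3·√21·2·cos(90°) = 193, so PS = √193.

Therefore, the length of PS = √193.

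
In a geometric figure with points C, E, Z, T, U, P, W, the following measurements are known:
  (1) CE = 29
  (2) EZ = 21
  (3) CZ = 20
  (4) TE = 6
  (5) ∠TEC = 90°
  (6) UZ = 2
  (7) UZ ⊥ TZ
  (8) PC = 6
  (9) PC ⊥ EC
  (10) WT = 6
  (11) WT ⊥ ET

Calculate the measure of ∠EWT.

Step 1: By the law of cosines on triangle WTE: WE² = 6² + 6² − 2·6·6·cos(90°) = 72, so WE = 6·√2.
Step 2: By the inverse law of cosines on triangle EWT: cos(∠EWT) = ((6·√2)² + 6² − 6²) / (2·6·√2·6) = 72/101.82 = 0.7071, so ∠EWT = 45°.

Therefore, the measure of angle ∠EWT = 45°.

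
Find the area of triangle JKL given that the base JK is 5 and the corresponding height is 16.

A triangle's area is half the area of a rectangle with the same base and height.
Area = (1/2) * 5 * 16 = 40.

40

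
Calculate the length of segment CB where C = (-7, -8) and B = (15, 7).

The horizontal distance is |15 - -7| = 22 and the vertical distance is |7 - -8| = 15.
By the Pythagorean theorem, d = sqrt(22^2 + 15^2) = sqrt(709).

sqrt(709)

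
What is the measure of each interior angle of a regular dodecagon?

Each interior angle of a regular n-gon is (n - 2) * 180 / n.
For n = 12: (12 - 2) * 180 / 12 = 1800/12 = 150 degrees.

150 degrees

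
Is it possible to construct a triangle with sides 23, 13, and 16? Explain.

Check all three triangle inequalities:
23 + 13 = 36 > 16 ✓
23 + 16 = 39 > 13 ✓
13 + 16 = 29 > 23 ✓
All conditions hold, so these sides form a valid triangle.

Yes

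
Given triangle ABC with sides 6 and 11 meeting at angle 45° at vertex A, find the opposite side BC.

Law of cosines: BC^2 = 6^2 + 11^2 - 2(6)(11)cos(45°) = 157 - 66*sqrt(2), so BC = sqrt(157 - 66*sqrt(2)).

sqrt(157 - 66*sqrt(2))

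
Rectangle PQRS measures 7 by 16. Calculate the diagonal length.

A rectangle's diagonal splits it into two right triangles, with the diagonal as the hypotenuse.
By the Pythagorean theorem, d^2 = 7^2 + 16^2 = 305.
Therefore d = sqrt(305).

sqrt(305)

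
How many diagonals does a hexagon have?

Total line segments between 6 vertices = C(6,2) = 15.
Subtract the 6 sides: 15 - 6 = 9 diagonals.

9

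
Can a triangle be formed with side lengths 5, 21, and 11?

No.
The triangle inequality is violated: 5 + 11 = 16 ≤ 21.
These lengths cannot form a triangle.

No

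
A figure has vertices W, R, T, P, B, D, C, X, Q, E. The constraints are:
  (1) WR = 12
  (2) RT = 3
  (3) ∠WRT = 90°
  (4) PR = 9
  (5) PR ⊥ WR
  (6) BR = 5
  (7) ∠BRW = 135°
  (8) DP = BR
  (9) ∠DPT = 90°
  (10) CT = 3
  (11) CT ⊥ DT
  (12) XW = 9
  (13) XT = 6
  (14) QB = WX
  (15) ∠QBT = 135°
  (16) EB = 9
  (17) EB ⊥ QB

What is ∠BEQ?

From the given relations: QB = WX = 9.
Step 1: By the law of cosines on triangle EBQ: EQ² = 9² + 9² − 2·9·9·cos(90°) = 162, so EQ = 9·√2.
Step 2: By the inverse law of cosines on triangle BEQ: cos(∠BEQ) = (9² + (9·√2)² − 9²) / (2·9·9·√2) = 162/229.1 = 0.7071, so ∠BEQ = 45°.

Therefore, the measure of angle ∠BEQ = 45°.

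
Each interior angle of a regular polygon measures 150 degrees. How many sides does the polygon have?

The exterior angle is the supplement of the interior angle: 180 - 150 = 30 degrees.
Since the exterior angles of any convex polygon sum to 360 degrees, the number of sides is 360 / 30 = 12.

12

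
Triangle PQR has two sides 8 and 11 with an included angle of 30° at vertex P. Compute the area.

Area = (1/2)(8)(11) sin(30°) = (1/2)(8)(11)(1/2) = 22

22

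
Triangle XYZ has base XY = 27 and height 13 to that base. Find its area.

A triangle's area is half the area of a rectangle with the same base and height.
Area = (1/2) * 27 * 13 = 351/2.

351/2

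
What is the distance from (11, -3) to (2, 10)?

d = sqrt((2 - 11)^2 + (10 - -3)^2)
d = sqrt(-9^2 + 13^2)
d = sqrt(81 + 169)
d = sqrt(250) = 5*sqrt(10)

5*sqrt(10)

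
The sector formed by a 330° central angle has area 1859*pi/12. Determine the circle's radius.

Sector area A = πr² × θ/360, so r² = 360A / (πθ).
r² = 360 × 1859*pi/12 / (π × 330)
r² = 169
r = 13

13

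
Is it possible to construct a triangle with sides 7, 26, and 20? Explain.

Yes.
The triangle inequality requires that the sum of any two sides exceeds the third.
Here 7 + 20 = 27 > 26, so the condition is met.

Yes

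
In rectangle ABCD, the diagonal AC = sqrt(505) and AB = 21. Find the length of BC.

b = sqrt(d^2 - a^2) = sqrt(505 - 441) = sqrt(64) = 8

8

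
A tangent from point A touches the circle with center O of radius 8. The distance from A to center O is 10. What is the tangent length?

Let T be the point of tangency. Then OT ⊥ AT (radius ⊥ tangent).
In right triangle OTA: OA² = OT² + AT²
10² = 8² + AT²
AT² = 36, AT = 6

6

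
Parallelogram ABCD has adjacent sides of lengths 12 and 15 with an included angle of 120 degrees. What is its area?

Area = a * b * sin(theta)
Area = 12 * 15 * sin(120 degrees)
Area = 180 * sqrt(3)/2
Area = 90*sqrt(3)

90*sqrt(3)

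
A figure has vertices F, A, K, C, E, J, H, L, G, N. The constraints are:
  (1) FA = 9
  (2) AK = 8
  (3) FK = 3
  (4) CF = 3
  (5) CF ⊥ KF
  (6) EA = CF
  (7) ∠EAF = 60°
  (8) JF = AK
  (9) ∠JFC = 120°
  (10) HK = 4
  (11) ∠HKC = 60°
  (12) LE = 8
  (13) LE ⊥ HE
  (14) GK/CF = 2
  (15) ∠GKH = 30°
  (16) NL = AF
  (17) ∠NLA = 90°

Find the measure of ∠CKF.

Step 1: By the law of cosines on triangle KFC: KC² = 3² + 3² − 2·3·3·cos(90°) = 18, so KC = 3·√2.
Step 2: By the inverse law of cosines on triangle CKF: cos(∠CKF) = ((3·√2)² + 3² − 3²) / (2·3·√2·3) = 18/25.46 = 0.7071, so ∠CKF = 45°.

Therefore, the measure of angle ∠CKF = 45°.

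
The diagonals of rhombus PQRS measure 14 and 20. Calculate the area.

Area of a rhombus = (d1 * d2) / 2
Area = (14 * 20) / 2
Area = 280 / 2
Area = 140

140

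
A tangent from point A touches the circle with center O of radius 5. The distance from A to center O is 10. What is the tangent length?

Let T be the point of tangency. Then OT ⊥ AT (radius ⊥ tangent).
In right triangle OTA: OA² = OT² + AT²
10² = 5² + AT²
AT² = 75, AT = 5*sqrt(3)

5*sqrt(3)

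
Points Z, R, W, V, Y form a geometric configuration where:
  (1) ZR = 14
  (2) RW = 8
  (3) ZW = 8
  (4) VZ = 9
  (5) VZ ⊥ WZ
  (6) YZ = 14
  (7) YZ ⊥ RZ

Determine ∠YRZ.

Step 1: By the law of cosines on triangle RZY: RY² = 14² + 14² − 2·14·14·cos(90°) = 392, so RY = 14·√2.
Step 2: By the inverse law of cosines on triangle YRZ: cos(∠YRZ) = ((14·√2)² + 14² − 14²) / (2·14·√2·14) = 392/554.37 = 0.7071, so ∠YRZ = 45°.

Therefore, the measure of angle ∠YRZ = 45°.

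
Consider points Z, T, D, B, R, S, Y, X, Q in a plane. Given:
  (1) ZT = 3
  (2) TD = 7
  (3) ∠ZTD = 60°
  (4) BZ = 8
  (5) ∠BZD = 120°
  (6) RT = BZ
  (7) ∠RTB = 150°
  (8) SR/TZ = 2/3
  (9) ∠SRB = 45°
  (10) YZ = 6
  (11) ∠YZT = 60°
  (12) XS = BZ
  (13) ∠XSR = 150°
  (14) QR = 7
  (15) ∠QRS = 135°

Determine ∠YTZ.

Step 1: By the law of cosines on triangle TZY: TY² = 3² + 6² − 2·3·6·cos(60°) = 27, so TY = 3·√3.
Step 2: By the inverse law of cosines on triangle YTZ: cos(∠YTZ) = ((3·√3)² + 3² − 6²) / (2·3·√3·3) = 0/31.18 = 0, so ∠YTZ = 90°.

Therefore, the measure of angle ∠YTZ = 90°.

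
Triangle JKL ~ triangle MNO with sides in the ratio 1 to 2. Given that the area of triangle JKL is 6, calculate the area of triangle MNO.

Area ratio = (1/2)^2 = 1/4. Area of MNO = 6 * 4/1 = 24.

24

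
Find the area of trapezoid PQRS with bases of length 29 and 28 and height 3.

Area = (29 + 28) * 3 / 2 = 171 / 2 = 171/2

171/2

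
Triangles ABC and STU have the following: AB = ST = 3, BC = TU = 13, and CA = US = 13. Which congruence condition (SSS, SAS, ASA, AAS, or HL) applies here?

Consider the given information: AB = ST = 3, BC = TU = 13, and CA = US = 13
This is not SAS or ASA: SAS requires two sides and the included angle between them. ASA requires two angles and the side between them.
The correct criterion is SSS. All three pairs of corresponding sides are equal (Side-Side-Side).

SSS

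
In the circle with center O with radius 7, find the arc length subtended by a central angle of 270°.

Arc length = 2π(7)(3/4) = 21*pi/2

21*pi/2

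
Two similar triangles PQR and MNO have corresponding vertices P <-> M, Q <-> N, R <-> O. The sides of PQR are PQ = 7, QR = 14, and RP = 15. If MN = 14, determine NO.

Similar triangles have proportional sides. Setting up the proportion:
MN / PQ = NO / QR
14 / 7 = NO / 14
NO = 14 * 14 / 7 = 28.

28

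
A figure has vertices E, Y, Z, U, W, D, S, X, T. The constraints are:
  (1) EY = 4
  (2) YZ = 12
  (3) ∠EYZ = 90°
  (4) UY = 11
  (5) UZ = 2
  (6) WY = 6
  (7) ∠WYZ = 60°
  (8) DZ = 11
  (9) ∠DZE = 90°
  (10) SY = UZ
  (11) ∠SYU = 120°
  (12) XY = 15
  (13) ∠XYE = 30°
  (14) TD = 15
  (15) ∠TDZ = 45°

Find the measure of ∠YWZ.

Step 1: By the law of cosines on triangle WYZ: WZ² = 6² + 12² − 2·6·12·cos(60°) = 108, so WZ = 6·√3.
Step 2: By the inverse law of cosines on triangle YWZ: cos(∠YWZ) = (6² + (6·√3)² − 12²) / (2·6·6·√3) = 0/124.71 = 0, so ∠YWZ = 90°.

Therefore, the measure of angle ∠YWZ = 90°.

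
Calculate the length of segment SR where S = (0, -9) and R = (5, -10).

d = sqrt((5)^2 + (-1)^2) = sqrt(26)

sqrt(26)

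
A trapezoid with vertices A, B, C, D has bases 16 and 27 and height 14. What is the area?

A trapezoid's area equals the midsegment times the height.
The midsegment is (16 + 27) / 2 = 43/2.
Area = 43/2 * 14 = 301.

301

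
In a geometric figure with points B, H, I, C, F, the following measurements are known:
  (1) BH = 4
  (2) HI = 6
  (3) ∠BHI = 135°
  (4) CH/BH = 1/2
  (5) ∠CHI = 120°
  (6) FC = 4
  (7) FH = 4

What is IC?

From the given relations: CH = 1/2·BH = 1/2·4 = 2.
Step 1: By the law of cosines on triangle IHC: IC² = 6² + 2² − 2·6·2·cos(120°) = 52, so IC = 2·√13.

Therefore, the length of IC = 2·√13.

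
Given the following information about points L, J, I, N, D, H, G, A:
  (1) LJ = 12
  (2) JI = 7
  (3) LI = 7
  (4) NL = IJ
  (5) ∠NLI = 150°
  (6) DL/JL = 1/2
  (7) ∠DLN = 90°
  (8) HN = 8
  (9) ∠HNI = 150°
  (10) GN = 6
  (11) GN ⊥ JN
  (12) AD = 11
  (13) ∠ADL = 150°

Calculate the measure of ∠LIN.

From the given relations: NL = IJ = 7.
Step 1: By the law of cosines on triangle ILN: IN² = 7² + 7² − 2·7·7·cos(150°) = 182.87, so IN ≈ 13.52.
Step 2: By the inverse law of cosines on triangle LIN: cos(∠LIN) = (7² + 13.52² − 7²) / (2·7·13.52) = 182.87/189.32 = 0.9659, so ∠LIN = 15°.

Therefore, the measure of angle ∠LIN = 15°.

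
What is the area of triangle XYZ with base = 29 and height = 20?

Area = (1/2)(29)(20) = 290

290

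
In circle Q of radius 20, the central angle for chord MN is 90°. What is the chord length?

Chord length = 2r sin(θ/2)
= 2 × 20 × sin(90°/2)
= 2 × 20 × sin(45°)
= 20*sqrt(2)

20*sqrt(2)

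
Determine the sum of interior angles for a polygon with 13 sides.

The sum of interior angles of an n-sided polygon is (n - 2) * 180.
For n = 13: (13 - 2) * 180 = 11 * 180 = 1980 degrees.

1980 degrees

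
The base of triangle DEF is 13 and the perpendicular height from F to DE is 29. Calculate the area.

Area = (1/2) * base * height
Area = (1/2) * 13 * 29
Area = 377/2

377/2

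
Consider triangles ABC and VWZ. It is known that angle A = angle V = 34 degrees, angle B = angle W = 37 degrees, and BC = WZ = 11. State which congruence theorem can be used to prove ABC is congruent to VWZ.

Consider the given information: angle A = angle V = 34 degrees, angle B = angle W = 37 degrees, and BC = WZ = 11
This is not SSS or ASA: SSS requires all three pairs of sides, but we don't have that. ASA requires two angles and the side between them.
The correct criterion is AAS. Two pairs of corresponding angles and a non-included side are equal (Angle-Angle-Side).

AAS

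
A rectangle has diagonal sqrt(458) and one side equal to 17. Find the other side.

b = sqrt(d^2 - a^2) = sqrt(458 - 289) = sqrt(169) = 13

13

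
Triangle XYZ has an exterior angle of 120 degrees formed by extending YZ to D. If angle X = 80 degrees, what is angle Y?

By the exterior angle theorem: exterior angle = sum of remote interior angles.
120 = 80 + angle Y
angle Y = 120 - 80 = 40 degrees

40 degrees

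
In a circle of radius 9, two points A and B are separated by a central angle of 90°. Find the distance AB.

Chord length = 2r sin(θ/2)
= 2 × 9 × sin(90°/2)
= 2 × 9 × sin(45°)
= 9*sqrt(2)

9*sqrt(2)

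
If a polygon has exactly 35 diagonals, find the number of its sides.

Using d = n(n - 3)/2, we solve 35 = n(n - 3)/2.
So n(n - 3) = 70.
Testing n = 10: 10 * 7 = 70 = 70. Correct.
The polygon has 10 sides.

10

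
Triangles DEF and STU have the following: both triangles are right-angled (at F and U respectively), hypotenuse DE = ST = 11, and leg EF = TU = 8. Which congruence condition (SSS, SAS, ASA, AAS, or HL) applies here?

The given information matches HL: The hypotenuse and one leg of two right triangles are equal (Hypotenuse-Leg).

HL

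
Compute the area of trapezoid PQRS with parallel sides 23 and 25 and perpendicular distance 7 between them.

Area = (23 + 25) * 7 / 2 = 336 / 2 = 168

168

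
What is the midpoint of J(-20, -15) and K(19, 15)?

The midpoint is the point halfway along the segment.
Move half the horizontal distance: -20 + (19 - -20)/2 = -20 + 39/2 = -1/2
Move half the vertical distance: -15 + (15 - -15)/2 = -15 + 30/2 = 0
Midpoint = (-1/2, 0)

(-1/2, 0)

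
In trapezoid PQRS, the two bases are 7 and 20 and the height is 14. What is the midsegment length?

midsegment = (7 + 20) / 2 = 27 / 2 = 27/2

27/2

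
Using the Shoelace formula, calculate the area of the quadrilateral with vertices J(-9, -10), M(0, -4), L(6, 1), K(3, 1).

The Shoelace formula works by pairing each vertex with the next (cycling back to the first).
For each pair, compute x_i*y_(i+1) - x_(i+1)*y_i:
  (-9*-4 - 0*-10) = 36
  (0*1 - 6*-4) = 24
  (6*1 - 3*1) = 3
  (3*-10 - -9*1) = -21
Taking half the absolute value of the total: Area = (1/2)(42) = 21.

21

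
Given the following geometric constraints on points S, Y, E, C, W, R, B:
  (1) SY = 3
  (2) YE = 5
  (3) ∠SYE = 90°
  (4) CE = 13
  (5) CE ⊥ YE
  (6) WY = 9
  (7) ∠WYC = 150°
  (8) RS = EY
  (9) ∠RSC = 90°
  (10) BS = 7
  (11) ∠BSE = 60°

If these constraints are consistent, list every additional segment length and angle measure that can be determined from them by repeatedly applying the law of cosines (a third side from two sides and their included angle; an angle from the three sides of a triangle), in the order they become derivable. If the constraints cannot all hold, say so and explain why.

The constraints are consistent. Derivable facts, in order:
After 1 step:
- SE = √34
- YC = √194
After 2 steps:
- CW ≈ 22.18
- EB ≈ 6.49
- ∠CYE = 68.96°
- ∠ECY = 21.04°
- ∠ESY = 59.04°
- ∠SEY = 30.96°
After 3 steps:
- ∠BES = 68.97°
- ∠CWY = 18.3°
- ∠EBS = 51.03°
- ∠WCY = 11.7°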